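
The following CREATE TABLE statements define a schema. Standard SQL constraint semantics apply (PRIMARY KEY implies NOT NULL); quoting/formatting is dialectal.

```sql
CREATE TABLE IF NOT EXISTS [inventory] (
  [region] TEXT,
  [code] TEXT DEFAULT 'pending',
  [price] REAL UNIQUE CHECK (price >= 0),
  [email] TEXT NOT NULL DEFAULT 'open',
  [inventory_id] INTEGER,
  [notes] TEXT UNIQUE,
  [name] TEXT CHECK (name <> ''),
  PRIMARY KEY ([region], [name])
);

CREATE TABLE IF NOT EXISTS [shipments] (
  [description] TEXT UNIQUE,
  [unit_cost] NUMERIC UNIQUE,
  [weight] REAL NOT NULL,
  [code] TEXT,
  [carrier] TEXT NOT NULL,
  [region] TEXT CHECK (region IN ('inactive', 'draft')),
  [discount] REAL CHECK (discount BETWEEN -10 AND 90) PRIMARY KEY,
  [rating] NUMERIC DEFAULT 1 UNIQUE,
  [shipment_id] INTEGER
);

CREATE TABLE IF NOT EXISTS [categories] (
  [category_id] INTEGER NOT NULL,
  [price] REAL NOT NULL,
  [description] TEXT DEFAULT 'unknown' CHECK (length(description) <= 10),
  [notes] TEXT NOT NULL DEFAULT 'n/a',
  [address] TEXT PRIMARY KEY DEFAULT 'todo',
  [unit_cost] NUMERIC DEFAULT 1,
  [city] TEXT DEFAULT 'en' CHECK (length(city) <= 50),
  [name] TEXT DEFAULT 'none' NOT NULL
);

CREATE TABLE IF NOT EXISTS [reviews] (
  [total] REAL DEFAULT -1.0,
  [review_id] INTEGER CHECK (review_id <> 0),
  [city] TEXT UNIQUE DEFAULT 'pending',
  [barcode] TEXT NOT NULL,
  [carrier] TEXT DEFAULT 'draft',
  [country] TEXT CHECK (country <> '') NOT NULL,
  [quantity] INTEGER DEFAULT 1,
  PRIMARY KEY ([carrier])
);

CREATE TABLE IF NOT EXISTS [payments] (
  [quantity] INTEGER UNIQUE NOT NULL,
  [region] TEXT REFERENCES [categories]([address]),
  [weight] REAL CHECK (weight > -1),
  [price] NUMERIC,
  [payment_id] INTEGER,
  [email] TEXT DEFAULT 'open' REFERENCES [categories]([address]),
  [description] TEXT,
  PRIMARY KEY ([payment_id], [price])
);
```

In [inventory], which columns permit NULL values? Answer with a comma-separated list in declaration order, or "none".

- region: part of the PRIMARY KEY, which implies NOT NULL → not nullable.
- code: DEFAULT only fills an omitted column; an explicit NULL is still allowed → nullable.
- price: CHECK does not forbid NULL (a CHECK constraint passes when its expression is NULL) → nullable.
- email: declared NOT NULL → not nullable.
- inventory_id: no NOT NULL constraint applies → nullable.
- notes: UNIQUE does not imply NOT NULL → nullable.
- name: part of the PRIMARY KEY, which implies NOT NULL → not nullable.

code, price, inventory_id, notes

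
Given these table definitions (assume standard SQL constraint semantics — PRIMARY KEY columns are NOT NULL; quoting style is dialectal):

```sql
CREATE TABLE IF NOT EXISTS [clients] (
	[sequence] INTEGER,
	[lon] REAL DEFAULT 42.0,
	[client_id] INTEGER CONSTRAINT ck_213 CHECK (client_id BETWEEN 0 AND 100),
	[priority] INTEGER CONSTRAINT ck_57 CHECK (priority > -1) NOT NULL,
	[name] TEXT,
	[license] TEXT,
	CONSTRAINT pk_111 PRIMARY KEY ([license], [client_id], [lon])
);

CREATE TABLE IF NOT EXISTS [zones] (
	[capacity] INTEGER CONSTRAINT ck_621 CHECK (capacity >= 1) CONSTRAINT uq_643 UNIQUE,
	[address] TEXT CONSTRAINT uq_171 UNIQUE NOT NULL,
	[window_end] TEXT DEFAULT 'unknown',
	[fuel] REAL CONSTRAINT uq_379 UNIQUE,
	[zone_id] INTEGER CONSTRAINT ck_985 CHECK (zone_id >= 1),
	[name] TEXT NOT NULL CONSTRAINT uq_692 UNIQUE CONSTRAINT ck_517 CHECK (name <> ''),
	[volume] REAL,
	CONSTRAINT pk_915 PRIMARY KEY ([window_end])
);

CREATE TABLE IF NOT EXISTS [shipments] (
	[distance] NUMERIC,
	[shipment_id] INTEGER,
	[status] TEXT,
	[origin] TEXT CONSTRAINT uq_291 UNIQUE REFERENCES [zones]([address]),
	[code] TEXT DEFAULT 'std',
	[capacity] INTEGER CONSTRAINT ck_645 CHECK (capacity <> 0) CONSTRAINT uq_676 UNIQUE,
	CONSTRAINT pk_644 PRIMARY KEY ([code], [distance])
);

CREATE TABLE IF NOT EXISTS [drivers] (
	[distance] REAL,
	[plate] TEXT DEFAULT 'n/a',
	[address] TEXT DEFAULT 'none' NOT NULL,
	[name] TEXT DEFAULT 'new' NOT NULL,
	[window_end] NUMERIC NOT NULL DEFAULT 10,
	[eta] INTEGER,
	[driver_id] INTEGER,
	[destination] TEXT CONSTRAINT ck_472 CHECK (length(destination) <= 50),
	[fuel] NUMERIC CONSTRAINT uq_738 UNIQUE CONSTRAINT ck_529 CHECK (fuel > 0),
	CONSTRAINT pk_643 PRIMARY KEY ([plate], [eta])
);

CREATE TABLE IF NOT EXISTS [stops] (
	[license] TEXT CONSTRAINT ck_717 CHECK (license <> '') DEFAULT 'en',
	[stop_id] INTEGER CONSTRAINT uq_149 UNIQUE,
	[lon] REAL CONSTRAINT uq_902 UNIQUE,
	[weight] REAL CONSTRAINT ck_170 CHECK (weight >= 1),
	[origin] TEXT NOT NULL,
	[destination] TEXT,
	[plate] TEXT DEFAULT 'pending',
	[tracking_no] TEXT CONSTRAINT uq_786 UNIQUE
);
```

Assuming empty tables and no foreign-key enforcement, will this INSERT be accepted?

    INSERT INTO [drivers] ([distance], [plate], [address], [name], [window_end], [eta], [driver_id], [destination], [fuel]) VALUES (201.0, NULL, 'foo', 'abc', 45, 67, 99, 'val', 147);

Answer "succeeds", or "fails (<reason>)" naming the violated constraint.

plate is explicitly set to NULL, but plate is part of the PRIMARY KEY (implied NOT NULL).

fails (NOT NULL on plate)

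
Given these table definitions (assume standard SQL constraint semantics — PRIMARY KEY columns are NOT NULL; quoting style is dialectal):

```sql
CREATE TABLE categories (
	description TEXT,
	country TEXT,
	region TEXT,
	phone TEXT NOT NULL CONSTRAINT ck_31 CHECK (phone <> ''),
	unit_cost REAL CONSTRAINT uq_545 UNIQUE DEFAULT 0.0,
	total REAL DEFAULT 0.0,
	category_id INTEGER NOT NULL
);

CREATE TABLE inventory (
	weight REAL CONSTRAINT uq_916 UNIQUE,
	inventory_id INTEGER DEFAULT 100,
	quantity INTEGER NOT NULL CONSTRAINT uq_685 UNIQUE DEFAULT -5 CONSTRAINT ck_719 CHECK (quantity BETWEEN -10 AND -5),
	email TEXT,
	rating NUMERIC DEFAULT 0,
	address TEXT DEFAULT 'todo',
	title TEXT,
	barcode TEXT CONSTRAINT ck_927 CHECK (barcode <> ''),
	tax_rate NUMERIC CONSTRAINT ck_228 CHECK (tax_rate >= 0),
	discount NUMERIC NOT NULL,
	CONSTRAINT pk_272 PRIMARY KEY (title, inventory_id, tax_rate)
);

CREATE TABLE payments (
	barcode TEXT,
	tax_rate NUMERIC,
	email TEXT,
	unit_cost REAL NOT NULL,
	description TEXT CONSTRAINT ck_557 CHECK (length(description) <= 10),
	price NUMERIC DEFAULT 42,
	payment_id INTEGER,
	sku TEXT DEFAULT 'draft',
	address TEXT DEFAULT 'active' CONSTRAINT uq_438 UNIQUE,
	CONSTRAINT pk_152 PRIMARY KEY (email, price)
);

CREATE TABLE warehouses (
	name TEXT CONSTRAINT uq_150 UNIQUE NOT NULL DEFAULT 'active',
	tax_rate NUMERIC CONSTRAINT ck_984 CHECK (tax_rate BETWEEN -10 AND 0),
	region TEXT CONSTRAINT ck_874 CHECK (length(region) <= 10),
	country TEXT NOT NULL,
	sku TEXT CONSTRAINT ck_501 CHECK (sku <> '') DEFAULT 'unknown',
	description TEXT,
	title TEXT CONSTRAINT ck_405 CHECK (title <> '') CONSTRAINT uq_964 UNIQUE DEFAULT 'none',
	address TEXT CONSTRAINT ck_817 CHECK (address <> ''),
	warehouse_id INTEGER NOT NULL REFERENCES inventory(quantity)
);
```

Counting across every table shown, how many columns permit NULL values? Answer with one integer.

22

categories: 5 nullable (description, country, region, unit_cost, total — PK none and explicit NOT NULL columns excluded).
inventory: 5 nullable (weight, email, rating, address, barcode — PK (title, inventory_id, tax_rate) and explicit NOT NULL columns excluded).
payments: 6 nullable (barcode, tax_rate, description, payment_id, sku, address — PK (email, price) and explicit NOT NULL columns excluded).
warehouses: 6 nullable (tax_rate, region, sku, description, title, address — PK none and explicit NOT NULL columns excluded).
Total: 5 + 5 + 6 + 6 = 22.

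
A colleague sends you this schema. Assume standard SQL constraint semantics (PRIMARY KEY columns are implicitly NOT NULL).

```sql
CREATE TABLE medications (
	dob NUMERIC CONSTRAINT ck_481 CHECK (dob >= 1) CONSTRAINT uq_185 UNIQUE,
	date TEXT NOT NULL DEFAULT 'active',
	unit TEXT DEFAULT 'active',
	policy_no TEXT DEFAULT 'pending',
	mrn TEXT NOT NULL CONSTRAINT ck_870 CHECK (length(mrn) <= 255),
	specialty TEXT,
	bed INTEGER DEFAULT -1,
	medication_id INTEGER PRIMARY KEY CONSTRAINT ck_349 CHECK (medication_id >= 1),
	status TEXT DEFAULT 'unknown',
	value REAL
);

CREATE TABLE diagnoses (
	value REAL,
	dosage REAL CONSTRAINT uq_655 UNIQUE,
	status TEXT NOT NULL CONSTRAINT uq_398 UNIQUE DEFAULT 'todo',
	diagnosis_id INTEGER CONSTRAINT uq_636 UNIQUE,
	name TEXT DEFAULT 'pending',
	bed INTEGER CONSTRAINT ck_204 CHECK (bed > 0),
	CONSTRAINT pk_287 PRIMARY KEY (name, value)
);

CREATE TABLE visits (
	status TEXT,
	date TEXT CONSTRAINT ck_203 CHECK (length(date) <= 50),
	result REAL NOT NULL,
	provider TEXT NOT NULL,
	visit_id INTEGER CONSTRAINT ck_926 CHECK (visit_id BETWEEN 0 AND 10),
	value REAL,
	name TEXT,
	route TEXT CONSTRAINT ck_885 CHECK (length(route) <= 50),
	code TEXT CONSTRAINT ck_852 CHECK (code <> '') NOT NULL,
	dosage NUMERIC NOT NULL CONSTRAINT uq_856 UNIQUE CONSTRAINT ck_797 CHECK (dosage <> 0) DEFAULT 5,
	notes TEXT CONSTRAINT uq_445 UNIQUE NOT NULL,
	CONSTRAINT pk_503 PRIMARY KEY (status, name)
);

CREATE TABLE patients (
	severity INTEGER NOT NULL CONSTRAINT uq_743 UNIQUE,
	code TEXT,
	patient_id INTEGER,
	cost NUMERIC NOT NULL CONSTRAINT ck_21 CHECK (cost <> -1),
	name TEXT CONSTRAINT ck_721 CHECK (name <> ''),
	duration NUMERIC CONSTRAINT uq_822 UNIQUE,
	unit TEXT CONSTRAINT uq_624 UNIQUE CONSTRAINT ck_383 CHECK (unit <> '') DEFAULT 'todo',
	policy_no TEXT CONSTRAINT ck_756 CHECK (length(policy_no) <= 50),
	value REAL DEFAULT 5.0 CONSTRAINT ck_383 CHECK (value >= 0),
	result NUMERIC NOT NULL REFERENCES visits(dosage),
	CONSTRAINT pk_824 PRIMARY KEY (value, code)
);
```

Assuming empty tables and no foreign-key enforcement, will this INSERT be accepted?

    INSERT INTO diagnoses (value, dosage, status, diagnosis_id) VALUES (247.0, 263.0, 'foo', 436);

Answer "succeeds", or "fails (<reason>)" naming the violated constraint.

NOT NULL columns: name defaults to 'pending'; status is supplied; value is supplied.
No constraint is violated.

succeeds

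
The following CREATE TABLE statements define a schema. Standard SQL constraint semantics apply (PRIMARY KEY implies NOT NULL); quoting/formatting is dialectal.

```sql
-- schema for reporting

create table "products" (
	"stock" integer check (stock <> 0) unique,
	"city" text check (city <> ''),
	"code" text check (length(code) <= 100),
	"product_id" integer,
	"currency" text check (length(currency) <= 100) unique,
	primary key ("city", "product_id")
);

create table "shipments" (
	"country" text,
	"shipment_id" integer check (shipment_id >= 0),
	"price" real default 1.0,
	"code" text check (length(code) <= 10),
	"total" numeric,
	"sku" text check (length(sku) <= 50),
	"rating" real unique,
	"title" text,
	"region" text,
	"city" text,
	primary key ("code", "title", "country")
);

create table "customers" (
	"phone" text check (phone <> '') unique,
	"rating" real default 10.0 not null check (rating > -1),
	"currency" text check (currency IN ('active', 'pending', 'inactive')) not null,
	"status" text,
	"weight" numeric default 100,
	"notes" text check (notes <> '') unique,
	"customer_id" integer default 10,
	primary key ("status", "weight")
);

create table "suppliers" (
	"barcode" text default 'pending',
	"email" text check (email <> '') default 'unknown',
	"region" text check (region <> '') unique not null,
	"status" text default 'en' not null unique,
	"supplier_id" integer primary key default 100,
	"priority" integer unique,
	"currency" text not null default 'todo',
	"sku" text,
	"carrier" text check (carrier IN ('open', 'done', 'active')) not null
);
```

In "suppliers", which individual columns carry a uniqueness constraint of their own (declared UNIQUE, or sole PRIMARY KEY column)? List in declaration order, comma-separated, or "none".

region, status, supplier_id, priority

- barcode: no UNIQUE or single-column PK constraint.
- email: no UNIQUE or single-column PK constraint.
- region: declared UNIQUE → unique.
- status: declared UNIQUE → unique.
- supplier_id: single-column PRIMARY KEY → unique.
- priority: declared UNIQUE → unique.
- currency: no UNIQUE or single-column PK constraint.
- sku: no UNIQUE or single-column PK constraint.
- carrier: no UNIQUE or single-column PK constraint.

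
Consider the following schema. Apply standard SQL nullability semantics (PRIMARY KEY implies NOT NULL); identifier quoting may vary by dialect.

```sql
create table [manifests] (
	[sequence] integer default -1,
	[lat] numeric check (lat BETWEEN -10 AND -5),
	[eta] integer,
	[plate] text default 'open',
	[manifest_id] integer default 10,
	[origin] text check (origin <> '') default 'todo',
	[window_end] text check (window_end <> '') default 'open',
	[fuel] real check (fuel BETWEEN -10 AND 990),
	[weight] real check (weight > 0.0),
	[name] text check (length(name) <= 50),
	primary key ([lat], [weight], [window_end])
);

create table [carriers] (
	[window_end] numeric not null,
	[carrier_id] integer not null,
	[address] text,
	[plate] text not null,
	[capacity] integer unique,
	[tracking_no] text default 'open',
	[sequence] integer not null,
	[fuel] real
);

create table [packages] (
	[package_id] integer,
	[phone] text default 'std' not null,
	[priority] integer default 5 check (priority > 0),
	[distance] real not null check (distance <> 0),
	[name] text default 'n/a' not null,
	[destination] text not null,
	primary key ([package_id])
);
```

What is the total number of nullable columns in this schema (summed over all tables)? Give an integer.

manifests: 7 nullable (sequence, eta, plate, manifest_id, origin, fuel, name — PK (lat, weight, window_end) and explicit NOT NULL columns excluded).
carriers: 4 nullable (address, capacity, tracking_no, fuel — PK none and explicit NOT NULL columns excluded).
packages: 1 nullable (priority — PK (package_id) and explicit NOT NULL columns excluded).
Total: 7 + 4 + 1 = 12.

12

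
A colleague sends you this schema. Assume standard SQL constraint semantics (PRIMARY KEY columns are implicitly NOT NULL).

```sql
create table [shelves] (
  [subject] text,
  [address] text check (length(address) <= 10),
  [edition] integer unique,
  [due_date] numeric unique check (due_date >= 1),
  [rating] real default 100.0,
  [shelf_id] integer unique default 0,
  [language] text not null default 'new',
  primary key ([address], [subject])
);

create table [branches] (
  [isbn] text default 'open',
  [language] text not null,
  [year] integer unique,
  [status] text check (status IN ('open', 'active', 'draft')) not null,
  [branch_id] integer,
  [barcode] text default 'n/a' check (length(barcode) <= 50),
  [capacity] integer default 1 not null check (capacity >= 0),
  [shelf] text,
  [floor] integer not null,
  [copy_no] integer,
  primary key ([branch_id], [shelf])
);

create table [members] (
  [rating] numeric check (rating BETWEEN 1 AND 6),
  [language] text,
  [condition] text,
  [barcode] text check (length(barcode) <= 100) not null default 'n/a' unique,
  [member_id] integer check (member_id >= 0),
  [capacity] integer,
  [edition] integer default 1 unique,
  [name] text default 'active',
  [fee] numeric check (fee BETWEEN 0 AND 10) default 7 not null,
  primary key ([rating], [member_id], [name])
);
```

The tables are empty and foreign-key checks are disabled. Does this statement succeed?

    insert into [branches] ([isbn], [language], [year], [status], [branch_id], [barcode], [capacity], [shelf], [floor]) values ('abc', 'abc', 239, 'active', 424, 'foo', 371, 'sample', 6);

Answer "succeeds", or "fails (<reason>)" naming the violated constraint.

succeeds

NOT NULL columns: branch_id is supplied; capacity is supplied; floor is supplied; language is supplied; shelf is supplied; status is supplied.
CHECK constraints: 'active' satisfies (status IN ('open', 'active', 'draft')); 'foo' satisfies (length(barcode) <= 50); 371 satisfies (capacity >= 0).
No constraint is violated.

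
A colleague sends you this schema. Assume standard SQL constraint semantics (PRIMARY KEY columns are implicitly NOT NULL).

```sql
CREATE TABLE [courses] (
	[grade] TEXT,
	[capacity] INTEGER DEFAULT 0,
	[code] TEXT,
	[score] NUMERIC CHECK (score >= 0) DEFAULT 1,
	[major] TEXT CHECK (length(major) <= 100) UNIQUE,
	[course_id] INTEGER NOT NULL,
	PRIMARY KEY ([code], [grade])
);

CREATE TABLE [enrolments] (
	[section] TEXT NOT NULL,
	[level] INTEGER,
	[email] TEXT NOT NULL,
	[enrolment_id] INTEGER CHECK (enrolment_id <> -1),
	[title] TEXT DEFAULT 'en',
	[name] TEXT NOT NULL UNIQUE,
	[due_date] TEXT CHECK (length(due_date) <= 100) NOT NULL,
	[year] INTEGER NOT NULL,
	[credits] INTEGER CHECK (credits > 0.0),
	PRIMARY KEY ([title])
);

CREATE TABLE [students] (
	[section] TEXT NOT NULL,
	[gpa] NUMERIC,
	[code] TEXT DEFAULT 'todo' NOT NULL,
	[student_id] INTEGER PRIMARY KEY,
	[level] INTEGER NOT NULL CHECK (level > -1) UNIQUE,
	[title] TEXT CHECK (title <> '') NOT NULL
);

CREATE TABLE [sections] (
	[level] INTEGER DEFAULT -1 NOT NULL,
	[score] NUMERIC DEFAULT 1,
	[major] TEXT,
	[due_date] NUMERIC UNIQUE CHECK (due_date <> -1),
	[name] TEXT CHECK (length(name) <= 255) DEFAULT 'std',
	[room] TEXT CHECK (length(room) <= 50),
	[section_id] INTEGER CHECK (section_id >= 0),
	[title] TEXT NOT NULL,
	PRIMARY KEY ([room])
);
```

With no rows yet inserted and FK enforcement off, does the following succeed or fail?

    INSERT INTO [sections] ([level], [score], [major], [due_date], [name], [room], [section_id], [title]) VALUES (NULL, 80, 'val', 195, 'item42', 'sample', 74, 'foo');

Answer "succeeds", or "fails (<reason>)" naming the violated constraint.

fails (NOT NULL on level)

level is explicitly set to NULL, but level is declared NOT NULL.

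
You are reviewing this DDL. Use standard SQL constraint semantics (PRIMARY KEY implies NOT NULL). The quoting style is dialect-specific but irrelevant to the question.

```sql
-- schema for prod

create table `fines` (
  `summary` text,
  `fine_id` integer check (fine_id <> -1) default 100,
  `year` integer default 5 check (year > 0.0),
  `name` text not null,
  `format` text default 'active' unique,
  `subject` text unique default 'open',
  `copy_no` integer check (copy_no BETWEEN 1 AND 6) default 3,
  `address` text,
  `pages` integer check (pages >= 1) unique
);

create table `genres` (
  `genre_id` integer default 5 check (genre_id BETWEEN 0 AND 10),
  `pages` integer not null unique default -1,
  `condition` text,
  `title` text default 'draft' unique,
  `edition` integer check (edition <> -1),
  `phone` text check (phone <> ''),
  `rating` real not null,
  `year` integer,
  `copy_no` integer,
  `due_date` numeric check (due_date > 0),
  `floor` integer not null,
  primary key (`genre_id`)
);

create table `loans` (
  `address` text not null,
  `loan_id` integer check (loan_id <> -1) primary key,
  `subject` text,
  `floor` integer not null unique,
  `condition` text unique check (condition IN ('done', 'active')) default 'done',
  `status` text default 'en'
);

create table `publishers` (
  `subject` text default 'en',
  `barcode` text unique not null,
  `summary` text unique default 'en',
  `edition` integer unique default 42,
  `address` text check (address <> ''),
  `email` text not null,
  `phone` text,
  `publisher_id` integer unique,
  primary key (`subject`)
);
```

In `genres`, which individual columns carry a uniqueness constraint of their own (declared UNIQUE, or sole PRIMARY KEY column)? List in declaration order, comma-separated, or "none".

- genre_id: single-column PRIMARY KEY → unique.
- pages: declared UNIQUE → unique.
- condition: no UNIQUE or single-column PK constraint.
- title: declared UNIQUE → unique.
- edition: no UNIQUE or single-column PK constraint.
- phone: no UNIQUE or single-column PK constraint.
- rating: no UNIQUE or single-column PK constraint.
- year: no UNIQUE or single-column PK constraint.
- copy_no: no UNIQUE or single-column PK constraint.
- due_date: no UNIQUE or single-column PK constraint.
- floor: no UNIQUE or single-column PK constraint.

genre_id, pages, title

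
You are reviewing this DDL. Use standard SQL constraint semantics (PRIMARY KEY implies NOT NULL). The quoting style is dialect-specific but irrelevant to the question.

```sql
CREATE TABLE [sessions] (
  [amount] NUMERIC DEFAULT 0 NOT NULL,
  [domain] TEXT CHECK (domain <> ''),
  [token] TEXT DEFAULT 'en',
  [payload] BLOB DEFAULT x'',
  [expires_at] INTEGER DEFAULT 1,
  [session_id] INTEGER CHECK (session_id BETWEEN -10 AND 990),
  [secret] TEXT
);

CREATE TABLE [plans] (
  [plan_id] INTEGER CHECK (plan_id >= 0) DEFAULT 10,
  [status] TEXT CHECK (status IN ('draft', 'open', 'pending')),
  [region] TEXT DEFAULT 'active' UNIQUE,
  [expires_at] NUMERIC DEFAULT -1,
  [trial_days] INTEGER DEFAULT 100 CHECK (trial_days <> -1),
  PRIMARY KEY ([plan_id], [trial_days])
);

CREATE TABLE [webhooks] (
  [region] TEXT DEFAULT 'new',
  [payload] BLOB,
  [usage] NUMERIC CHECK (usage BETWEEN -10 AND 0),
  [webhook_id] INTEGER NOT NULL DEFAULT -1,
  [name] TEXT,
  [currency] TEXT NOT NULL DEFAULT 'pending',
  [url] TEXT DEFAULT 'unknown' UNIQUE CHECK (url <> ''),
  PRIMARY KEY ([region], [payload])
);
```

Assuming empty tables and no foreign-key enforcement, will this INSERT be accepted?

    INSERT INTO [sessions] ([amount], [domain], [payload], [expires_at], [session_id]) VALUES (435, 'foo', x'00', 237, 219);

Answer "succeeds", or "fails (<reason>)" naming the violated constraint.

NOT NULL columns: amount is supplied.
CHECK constraints: 'foo' satisfies (domain <> ''); 219 satisfies (session_id BETWEEN -10 AND 990).
No constraint is violated.

succeeds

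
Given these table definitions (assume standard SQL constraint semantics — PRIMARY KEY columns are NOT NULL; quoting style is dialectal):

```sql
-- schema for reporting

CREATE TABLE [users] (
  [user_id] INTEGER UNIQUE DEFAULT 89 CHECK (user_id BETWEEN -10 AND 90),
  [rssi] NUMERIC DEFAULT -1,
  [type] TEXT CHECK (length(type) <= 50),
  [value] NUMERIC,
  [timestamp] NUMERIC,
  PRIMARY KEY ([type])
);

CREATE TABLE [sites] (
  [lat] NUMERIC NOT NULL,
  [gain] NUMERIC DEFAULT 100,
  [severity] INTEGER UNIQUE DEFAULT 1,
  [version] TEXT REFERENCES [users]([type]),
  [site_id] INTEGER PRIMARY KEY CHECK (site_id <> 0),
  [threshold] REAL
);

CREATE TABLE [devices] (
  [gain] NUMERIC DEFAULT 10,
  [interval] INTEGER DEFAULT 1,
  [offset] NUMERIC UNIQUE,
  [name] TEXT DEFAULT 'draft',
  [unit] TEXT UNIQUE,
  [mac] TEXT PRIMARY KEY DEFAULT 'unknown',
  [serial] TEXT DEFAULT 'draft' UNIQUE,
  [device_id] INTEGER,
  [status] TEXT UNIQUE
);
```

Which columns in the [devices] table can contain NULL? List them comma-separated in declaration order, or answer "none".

- gain: DEFAULT only fills an omitted column; an explicit NULL is still allowed → nullable.
- interval: DEFAULT only fills an omitted column; an explicit NULL is still allowed → nullable.
- offset: UNIQUE does not imply NOT NULL → nullable.
- name: DEFAULT only fills an omitted column; an explicit NULL is still allowed → nullable.
- unit: UNIQUE does not imply NOT NULL → nullable.
- mac: part of the PRIMARY KEY, which implies NOT NULL → not nullable.
- serial: UNIQUE does not imply NOT NULL → nullable.
- device_id: no NOT NULL constraint applies → nullable.
- status: UNIQUE does not imply NOT NULL → nullable.

gain, interval, offset, name, unit, serial, device_id, status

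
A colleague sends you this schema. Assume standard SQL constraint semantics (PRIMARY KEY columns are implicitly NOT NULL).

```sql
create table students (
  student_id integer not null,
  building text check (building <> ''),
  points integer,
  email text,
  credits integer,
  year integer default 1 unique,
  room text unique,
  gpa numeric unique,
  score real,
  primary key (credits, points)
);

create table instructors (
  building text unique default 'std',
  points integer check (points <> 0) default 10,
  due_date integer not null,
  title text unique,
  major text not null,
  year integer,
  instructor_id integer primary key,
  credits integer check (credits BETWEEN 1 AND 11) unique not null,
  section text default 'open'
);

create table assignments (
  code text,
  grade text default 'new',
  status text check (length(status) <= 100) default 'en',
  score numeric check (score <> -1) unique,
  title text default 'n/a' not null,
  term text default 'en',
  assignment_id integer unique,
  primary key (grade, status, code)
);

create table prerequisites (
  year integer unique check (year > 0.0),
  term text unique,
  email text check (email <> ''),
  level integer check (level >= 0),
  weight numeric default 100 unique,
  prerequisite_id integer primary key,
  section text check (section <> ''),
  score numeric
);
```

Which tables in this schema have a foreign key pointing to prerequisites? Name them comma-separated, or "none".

No REFERENCES clause anywhere in the schema names prerequisites.

none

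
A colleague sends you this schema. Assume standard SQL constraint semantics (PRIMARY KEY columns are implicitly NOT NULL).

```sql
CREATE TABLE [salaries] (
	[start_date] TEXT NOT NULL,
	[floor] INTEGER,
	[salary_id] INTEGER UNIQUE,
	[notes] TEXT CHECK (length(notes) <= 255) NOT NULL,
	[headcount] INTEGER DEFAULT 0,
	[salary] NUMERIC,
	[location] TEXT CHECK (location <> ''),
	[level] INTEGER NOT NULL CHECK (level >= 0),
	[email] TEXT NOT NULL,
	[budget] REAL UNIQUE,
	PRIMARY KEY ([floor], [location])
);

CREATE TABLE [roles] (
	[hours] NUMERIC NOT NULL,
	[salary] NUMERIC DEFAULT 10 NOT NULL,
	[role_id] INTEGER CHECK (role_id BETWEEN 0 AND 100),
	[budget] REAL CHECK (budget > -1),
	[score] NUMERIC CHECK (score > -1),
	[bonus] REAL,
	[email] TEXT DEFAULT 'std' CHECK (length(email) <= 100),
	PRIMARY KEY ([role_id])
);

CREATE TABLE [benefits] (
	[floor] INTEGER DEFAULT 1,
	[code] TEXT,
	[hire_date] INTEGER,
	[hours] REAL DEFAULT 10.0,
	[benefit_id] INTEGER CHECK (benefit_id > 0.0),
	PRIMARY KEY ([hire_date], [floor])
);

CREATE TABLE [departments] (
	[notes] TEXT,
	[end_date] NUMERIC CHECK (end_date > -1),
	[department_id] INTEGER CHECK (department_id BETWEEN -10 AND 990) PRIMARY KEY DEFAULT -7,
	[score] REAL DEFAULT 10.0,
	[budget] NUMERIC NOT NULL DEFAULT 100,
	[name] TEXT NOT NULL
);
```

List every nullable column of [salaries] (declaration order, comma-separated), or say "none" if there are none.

- start_date: declared NOT NULL → not nullable.
- floor: part of the PRIMARY KEY, which implies NOT NULL → not nullable.
- salary_id: UNIQUE does not imply NOT NULL → nullable.
- notes: declared NOT NULL → not nullable.
- headcount: DEFAULT only fills an omitted column; an explicit NULL is still allowed → nullable.
- salary: no NOT NULL constraint applies → nullable.
- location: part of the PRIMARY KEY, which implies NOT NULL → not nullable.
- level: declared NOT NULL → not nullable.
- email: declared NOT NULL → not nullable.
- budget: UNIQUE does not imply NOT NULL → nullable.

salary_id, headcount, salary, budget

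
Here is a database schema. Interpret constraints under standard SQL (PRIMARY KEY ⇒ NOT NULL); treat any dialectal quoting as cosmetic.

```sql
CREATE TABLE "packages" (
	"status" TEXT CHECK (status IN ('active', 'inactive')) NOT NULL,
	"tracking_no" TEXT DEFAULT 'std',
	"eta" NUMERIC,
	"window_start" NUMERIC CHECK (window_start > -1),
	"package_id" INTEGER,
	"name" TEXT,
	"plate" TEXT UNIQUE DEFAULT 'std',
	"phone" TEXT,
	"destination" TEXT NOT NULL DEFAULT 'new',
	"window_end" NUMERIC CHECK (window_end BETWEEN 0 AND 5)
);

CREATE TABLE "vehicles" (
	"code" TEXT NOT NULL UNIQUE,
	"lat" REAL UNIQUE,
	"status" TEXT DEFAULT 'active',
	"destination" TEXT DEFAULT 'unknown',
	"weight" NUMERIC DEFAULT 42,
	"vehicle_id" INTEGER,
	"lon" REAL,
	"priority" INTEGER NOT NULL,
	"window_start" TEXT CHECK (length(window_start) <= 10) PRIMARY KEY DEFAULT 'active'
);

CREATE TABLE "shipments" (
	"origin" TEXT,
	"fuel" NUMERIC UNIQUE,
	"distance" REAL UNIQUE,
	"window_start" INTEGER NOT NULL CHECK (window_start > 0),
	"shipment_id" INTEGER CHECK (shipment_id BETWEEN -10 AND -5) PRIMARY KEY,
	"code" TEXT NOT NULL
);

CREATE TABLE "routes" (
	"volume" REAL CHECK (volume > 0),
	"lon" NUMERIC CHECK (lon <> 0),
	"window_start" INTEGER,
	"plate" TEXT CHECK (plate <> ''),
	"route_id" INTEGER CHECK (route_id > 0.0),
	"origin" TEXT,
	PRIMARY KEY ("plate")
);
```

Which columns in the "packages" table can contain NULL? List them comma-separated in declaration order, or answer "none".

tracking_no, eta, window_start, package_id, name, plate, phone, window_end

- status: declared NOT NULL → not nullable.
- tracking_no: DEFAULT only fills an omitted column; an explicit NULL is still allowed → nullable.
- eta: no NOT NULL constraint applies → nullable.
- window_start: CHECK does not forbid NULL (a CHECK constraint passes when its expression is NULL) → nullable.
- package_id: no NOT NULL constraint applies → nullable.
- name: no NOT NULL constraint applies → nullable.
- plate: UNIQUE does not imply NOT NULL → nullable.
- phone: no NOT NULL constraint applies → nullable.
- destination: declared NOT NULL → not nullable.
- window_end: CHECK does not forbid NULL (a CHECK constraint passes when its expression is NULL) → nullable.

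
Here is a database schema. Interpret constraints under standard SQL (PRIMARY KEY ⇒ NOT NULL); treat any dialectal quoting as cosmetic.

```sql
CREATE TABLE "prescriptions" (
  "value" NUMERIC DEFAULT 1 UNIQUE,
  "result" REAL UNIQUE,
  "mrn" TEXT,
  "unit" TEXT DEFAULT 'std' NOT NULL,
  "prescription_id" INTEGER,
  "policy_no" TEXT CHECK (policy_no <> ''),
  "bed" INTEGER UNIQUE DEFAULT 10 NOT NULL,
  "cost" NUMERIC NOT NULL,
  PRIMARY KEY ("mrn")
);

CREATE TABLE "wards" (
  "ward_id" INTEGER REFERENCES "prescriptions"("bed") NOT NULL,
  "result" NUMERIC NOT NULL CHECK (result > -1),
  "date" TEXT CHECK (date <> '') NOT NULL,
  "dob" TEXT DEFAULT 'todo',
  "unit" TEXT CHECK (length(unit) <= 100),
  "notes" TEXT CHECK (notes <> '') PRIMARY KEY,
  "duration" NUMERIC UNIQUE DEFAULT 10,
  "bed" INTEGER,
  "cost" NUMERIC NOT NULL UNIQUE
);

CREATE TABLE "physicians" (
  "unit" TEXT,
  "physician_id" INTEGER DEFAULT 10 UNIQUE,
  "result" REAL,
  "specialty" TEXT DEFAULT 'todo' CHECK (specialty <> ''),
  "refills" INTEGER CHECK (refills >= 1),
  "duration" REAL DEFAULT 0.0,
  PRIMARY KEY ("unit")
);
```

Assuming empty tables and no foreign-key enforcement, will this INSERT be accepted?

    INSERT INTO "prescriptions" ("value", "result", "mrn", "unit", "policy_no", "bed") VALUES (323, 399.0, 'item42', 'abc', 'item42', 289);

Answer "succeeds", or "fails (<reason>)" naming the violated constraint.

cost is omitted from the column list and has no DEFAULT, so it would receive NULL.
But cost is declared NOT NULL.

fails (NOT NULL on cost)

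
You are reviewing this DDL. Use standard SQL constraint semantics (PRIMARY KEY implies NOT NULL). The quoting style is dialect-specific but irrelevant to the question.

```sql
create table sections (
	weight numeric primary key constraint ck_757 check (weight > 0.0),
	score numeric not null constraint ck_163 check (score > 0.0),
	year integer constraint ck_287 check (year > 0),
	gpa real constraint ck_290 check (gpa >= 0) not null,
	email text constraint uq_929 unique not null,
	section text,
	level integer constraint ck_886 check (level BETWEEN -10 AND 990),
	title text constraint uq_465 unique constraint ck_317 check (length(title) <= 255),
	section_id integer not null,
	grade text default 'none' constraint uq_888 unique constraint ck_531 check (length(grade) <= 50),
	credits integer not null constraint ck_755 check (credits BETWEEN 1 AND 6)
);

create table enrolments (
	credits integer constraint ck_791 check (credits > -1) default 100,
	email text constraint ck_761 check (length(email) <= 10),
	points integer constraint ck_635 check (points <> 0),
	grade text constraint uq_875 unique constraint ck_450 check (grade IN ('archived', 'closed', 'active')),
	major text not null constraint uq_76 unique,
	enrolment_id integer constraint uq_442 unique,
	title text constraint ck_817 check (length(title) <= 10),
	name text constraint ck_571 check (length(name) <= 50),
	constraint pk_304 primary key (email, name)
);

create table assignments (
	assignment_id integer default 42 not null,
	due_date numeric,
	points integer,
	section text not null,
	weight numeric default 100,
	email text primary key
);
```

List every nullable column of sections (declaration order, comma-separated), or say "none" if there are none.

year, section, level, title, grade

- weight: part of the PRIMARY KEY, which implies NOT NULL → not nullable.
- score: declared NOT NULL → not nullable.
- year: CHECK does not forbid NULL (a CHECK constraint passes when its expression is NULL) → nullable.
- gpa: declared NOT NULL → not nullable.
- email: declared NOT NULL → not nullable.
- section: no NOT NULL constraint applies → nullable.
- level: CHECK does not forbid NULL (a CHECK constraint passes when its expression is NULL) → nullable.
- title: CHECK does not forbid NULL (a CHECK constraint passes when its expression is NULL) → nullable.
- section_id: declared NOT NULL → not nullable.
- grade: CHECK does not forbid NULL (a CHECK constraint passes when its expression is NULL) → nullable.
- credits: declared NOT NULL → not nullable.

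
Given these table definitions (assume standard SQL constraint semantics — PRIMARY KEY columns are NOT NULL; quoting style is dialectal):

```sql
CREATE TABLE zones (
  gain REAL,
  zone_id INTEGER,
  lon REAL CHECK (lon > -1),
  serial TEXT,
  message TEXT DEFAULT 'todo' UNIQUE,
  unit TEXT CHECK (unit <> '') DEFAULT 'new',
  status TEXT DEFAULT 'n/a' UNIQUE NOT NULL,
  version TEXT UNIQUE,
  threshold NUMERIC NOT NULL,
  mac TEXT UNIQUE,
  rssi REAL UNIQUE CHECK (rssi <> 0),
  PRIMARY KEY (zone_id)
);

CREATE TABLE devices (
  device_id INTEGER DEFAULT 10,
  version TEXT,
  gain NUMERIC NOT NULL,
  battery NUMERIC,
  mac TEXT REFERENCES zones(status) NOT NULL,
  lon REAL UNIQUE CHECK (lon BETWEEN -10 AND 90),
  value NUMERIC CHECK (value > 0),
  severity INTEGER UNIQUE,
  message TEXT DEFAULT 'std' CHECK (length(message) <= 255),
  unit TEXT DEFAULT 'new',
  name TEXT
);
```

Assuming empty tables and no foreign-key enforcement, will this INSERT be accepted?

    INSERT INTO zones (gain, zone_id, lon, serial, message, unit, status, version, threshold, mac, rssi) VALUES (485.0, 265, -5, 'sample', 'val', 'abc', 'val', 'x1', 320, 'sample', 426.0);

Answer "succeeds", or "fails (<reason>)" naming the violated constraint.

The value -5 for lon violates CHECK (lon > -1).

fails (CHECK on lon)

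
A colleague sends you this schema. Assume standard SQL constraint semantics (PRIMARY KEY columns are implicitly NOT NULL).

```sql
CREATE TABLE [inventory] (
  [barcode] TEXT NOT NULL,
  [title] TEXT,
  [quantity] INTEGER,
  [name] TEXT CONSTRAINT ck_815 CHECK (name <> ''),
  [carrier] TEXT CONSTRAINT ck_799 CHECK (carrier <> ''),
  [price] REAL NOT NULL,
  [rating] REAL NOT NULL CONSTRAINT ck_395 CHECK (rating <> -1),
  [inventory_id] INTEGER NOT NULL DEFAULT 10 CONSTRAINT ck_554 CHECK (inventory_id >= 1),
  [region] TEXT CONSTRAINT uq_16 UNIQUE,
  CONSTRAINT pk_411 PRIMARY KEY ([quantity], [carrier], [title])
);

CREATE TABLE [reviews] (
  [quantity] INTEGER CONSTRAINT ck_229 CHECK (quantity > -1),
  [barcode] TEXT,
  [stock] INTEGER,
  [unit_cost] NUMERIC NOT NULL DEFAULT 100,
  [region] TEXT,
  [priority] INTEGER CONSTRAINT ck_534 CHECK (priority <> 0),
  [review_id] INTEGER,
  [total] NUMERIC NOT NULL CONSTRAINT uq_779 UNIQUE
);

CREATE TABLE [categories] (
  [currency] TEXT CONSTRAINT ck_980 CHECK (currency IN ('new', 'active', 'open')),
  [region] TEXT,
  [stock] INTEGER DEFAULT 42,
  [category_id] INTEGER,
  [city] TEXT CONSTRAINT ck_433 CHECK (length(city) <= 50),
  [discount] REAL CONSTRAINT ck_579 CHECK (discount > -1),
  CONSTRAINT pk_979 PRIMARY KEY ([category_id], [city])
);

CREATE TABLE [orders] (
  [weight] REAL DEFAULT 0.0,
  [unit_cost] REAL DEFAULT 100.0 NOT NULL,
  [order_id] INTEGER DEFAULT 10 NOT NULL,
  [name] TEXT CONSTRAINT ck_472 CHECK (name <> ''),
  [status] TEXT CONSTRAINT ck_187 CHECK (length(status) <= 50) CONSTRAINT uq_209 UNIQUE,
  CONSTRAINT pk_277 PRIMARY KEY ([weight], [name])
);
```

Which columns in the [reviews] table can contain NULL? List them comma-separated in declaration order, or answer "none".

- quantity: CHECK does not forbid NULL (a CHECK constraint passes when its expression is NULL) → nullable.
- barcode: no NOT NULL constraint applies → nullable.
- stock: no NOT NULL constraint applies → nullable.
- unit_cost: declared NOT NULL → not nullable.
- region: no NOT NULL constraint applies → nullable.
- priority: CHECK does not forbid NULL (a CHECK constraint passes when its expression is NULL) → nullable.
- review_id: no NOT NULL constraint applies → nullable.
- total: declared NOT NULL → not nullable.

quantity, barcode, stock, region, priority, review_id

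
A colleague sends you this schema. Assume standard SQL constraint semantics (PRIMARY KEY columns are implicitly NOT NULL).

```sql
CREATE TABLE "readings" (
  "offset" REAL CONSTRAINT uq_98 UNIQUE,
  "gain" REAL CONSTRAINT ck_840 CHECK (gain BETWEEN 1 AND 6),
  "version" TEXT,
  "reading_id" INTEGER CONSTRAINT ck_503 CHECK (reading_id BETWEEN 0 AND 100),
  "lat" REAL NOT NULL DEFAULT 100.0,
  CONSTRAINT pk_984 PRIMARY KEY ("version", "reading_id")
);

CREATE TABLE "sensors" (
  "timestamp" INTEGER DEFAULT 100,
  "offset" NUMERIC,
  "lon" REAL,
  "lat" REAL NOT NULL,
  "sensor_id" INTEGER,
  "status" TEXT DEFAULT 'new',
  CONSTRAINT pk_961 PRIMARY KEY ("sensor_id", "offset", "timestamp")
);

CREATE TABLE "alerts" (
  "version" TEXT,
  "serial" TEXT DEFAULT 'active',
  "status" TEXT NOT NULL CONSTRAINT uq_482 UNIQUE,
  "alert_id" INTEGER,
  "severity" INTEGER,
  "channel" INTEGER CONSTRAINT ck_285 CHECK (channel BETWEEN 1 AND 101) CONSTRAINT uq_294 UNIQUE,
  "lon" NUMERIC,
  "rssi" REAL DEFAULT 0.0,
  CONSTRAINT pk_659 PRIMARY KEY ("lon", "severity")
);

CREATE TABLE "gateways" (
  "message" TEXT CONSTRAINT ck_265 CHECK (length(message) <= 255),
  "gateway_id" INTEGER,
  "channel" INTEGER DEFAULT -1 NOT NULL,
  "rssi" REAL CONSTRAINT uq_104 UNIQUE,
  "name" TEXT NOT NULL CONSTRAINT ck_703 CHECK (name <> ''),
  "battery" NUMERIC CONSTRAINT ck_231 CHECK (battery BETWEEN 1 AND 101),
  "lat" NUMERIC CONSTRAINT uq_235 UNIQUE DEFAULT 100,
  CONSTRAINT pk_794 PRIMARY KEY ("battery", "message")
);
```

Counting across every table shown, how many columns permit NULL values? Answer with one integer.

readings: 2 nullable (offset, gain — PK (version, reading_id) and explicit NOT NULL columns excluded).
sensors: 2 nullable (lon, status — PK (sensor_id, offset, timestamp) and explicit NOT NULL columns excluded).
alerts: 5 nullable (version, serial, alert_id, channel, rssi — PK (lon, severity) and explicit NOT NULL columns excluded).
gateways: 3 nullable (gateway_id, rssi, lat — PK (battery, message) and explicit NOT NULL columns excluded).
Total: 2 + 2 + 5 + 3 = 12.

12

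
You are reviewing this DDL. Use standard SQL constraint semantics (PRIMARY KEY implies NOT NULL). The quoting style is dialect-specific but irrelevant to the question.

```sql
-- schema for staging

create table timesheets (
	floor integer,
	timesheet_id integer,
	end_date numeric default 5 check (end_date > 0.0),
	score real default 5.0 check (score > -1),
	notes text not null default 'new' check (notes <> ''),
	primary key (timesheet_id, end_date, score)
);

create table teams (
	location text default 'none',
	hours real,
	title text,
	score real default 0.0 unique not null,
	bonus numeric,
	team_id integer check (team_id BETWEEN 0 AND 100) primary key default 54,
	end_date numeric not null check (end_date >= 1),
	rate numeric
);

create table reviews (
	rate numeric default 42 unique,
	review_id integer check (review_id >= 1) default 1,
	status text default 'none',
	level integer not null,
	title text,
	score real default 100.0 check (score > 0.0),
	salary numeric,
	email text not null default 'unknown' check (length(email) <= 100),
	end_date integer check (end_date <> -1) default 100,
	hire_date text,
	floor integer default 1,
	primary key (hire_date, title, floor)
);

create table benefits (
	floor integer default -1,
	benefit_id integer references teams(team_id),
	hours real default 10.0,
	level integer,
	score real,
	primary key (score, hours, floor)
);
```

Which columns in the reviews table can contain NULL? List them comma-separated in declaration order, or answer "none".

rate, review_id, status, score, salary, end_date

- rate: UNIQUE does not imply NOT NULL → nullable.
- review_id: CHECK does not forbid NULL (a CHECK constraint passes when its expression is NULL) → nullable.
- status: DEFAULT only fills an omitted column; an explicit NULL is still allowed → nullable.
- level: declared NOT NULL → not nullable.
- title: part of the PRIMARY KEY, which implies NOT NULL → not nullable.
- score: CHECK does not forbid NULL (a CHECK constraint passes when its expression is NULL) → nullable.
- salary: no NOT NULL constraint applies → nullable.
- email: declared NOT NULL → not nullable.
- end_date: CHECK does not forbid NULL (a CHECK constraint passes when its expression is NULL) → nullable.
- hire_date: part of the PRIMARY KEY, which implies NOT NULL → not nullable.
- floor: part of the PRIMARY KEY, which implies NOT NULL → not nullable.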